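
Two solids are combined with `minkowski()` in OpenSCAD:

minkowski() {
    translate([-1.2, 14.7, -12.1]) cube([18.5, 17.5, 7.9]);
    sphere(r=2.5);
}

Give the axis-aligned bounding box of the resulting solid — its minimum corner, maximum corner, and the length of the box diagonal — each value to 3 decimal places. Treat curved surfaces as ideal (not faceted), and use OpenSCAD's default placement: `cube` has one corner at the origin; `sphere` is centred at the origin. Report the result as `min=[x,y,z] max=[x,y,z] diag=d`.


min=[-3.700,12.200,-14.600] max=[19.800,34.700,-1.700] diag=34.999

A = translate([-1.2, 14.7, -12.1]) cube([18.5, 17.5, 7.9]) → bbox [-1.2,14.7,-12.1] .. [17.3,32.2,-4.2]
B = sphere(r=2.5) → bbox [-2.5,-2.5,-2.5] .. [2.5,2.5,2.5]
lo = A.lo+B.lo = [-1.2-2.5, 14.7-2.5, -12.1-2.5] = [-3.700,12.200,-14.600]
hi = A.hi+B.hi = [17.3+2.5, 32.2+2.5, -4.2+2.5] = [19.800,34.700,-1.700]
diag = √(23.5²+22.5²+12.9²) = √1224.91 = 34.999


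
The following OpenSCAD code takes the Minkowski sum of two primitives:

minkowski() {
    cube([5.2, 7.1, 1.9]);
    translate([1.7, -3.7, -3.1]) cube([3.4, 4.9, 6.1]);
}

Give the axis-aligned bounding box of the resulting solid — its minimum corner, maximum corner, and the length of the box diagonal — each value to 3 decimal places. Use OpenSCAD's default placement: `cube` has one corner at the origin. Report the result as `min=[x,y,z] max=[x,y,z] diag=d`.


min=[1.700,-3.700,-3.100] max=[10.300,8.300,4.900] diag=16.792

A = translate([1.7, -3.7, -3.1]) cube([3.4, 4.9, 6.1]) → bbox [1.7,-3.7,-3.1] .. [5.1,1.2,3]
B = cube([5.2, 7.1, 1.9]) → bbox [0,0,0] .. [5.2,7.1,1.9]
lo = A.lo+B.lo = [1.7+0, -3.7+0, -3.1+0] = [1.700,-3.700,-3.100]
hi = A.hi+B.hi = [5.1+5.2, 1.2+7.1, 3+1.9] = [10.300,8.300,4.900]
diag = √(8.6²+12²+8²) = √281.96 = 16.792


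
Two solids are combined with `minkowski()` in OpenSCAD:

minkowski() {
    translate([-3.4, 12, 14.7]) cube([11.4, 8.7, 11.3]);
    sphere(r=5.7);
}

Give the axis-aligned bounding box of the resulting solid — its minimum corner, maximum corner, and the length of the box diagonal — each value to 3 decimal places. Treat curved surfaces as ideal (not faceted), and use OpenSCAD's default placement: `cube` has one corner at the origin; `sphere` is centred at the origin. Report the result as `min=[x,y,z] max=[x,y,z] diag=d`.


min=[-9.100,6.300,9.000] max=[13.700,26.400,31.700] diag=37.936

A = translate([-3.4, 12, 14.7]) cube([11.4, 8.7, 11.3]) → bbox [-3.4,12,14.7] .. [8,20.7,26]
B = sphere(r=5.7) → bbox [-5.7,-5.7,-5.7] .. [5.7,5.7,5.7]
lo = A.lo+B.lo = [-3.4-5.7, 12-5.7, 14.7-5.7] = [-9.100,6.300,9.000]
hi = A.hi+B.hi = [8+5.7, 20.7+5.7, 26+5.7] = [13.700,26.400,31.700]
diag = √(22.8²+20.1²+22.7²) = √1439.14 = 37.936


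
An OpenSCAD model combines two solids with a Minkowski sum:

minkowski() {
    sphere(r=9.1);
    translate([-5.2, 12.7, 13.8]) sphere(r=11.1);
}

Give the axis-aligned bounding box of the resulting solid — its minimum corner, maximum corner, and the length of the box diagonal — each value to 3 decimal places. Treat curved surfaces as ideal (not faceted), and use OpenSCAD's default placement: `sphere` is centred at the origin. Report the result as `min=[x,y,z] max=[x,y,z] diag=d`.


min=[-25.400,-7.500,-6.400] max=[15.000,32.900,34.000] diag=69.975

A = translate([-5.2, 12.7, 13.8]) sphere(r=11.1) → bbox [-16.3,1.6,2.7] .. [5.9,23.8,24.9]
B = sphere(r=9.1) → bbox [-9.1,-9.1,-9.1] .. [9.1,9.1,9.1]
lo = A.lo+B.lo = [-16.3-9.1, 1.6-9.1, 2.7-9.1] = [-25.400,-7.500,-6.400]
hi = A.hi+B.hi = [5.9+9.1, 23.8+9.1, 24.9+9.1] = [15.000,32.900,34.000]
diag = √(40.4²+40.4²+40.4²) = √4896.48 = 69.975


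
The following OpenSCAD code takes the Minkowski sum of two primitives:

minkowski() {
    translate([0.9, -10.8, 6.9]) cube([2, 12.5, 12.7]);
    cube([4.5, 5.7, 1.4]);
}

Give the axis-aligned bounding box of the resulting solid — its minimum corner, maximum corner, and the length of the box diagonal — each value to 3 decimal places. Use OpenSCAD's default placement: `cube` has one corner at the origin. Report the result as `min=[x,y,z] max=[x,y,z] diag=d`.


min=[0.900,-10.800,6.900] max=[7.400,7.400,21.000] diag=23.923

A = translate([0.9, -10.8, 6.9]) cube([2, 12.5, 12.7]) → bbox [0.9,-10.8,6.9] .. [2.9,1.7,19.6]
B = cube([4.5, 5.7, 1.4]) → bbox [0,0,0] .. [4.5,5.7,1.4]
lo = A.lo+B.lo = [0.9+0, -10.8+0, 6.9+0] = [0.900,-10.800,6.900]
hi = A.hi+B.hi = [2.9+4.5, 1.7+5.7, 19.6+1.4] = [7.400,7.400,21.000]
diag = √(6.5²+18.2²+14.1²) = √572.3 = 23.923


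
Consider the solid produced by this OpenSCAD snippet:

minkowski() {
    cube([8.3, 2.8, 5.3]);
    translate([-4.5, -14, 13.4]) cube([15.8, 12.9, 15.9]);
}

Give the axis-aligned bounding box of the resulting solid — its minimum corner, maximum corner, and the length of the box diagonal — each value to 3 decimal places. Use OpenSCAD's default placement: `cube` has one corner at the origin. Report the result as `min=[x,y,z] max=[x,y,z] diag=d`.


A = translate([-4.5, -14, 13.4]) cube([15.8, 12.9, 15.9]) → bbox [-4.5,-14,13.4] .. [11.3,-1.1,29.3]
B = cube([8.3, 2.8, 5.3]) → bbox [0,0,0] .. [8.3,2.8,5.3]
lo = A.lo+B.lo = [-4.5+0, -14+0, 13.4+0] = [-4.500,-14.000,13.400]
hi = A.hi+B.hi = [11.3+8.3, -1.1+2.8, 29.3+5.3] = [19.600,1.700,34.600]
diag = √(24.1²+15.7²+21.2²) = √1276.74 = 35.731

min=[-4.500,-14.000,13.400] max=[19.600,1.700,34.600] diag=35.731


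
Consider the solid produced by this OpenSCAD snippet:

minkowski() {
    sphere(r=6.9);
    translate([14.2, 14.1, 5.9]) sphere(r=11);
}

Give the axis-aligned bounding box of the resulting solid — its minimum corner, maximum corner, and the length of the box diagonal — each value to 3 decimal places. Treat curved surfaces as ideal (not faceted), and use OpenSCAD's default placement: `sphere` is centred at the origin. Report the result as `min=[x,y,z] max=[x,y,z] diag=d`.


A = translate([14.2, 14.1, 5.9]) sphere(r=11) → bbox [3.2,3.1,-5.1] .. [25.2,25.1,16.9]
B = sphere(r=6.9) → bbox [-6.9,-6.9,-6.9] .. [6.9,6.9,6.9]
lo = A.lo+B.lo = [3.2-6.9, 3.1-6.9, -5.1-6.9] = [-3.700,-3.800,-12.000]
hi = A.hi+B.hi = [25.2+6.9, 25.1+6.9, 16.9+6.9] = [32.100,32.000,23.800]
diag = √(35.8²+35.8²+35.8²) = √3844.92 = 62.007

min=[-3.700,-3.800,-12.000] max=[32.100,32.000,23.800] diag=62.007


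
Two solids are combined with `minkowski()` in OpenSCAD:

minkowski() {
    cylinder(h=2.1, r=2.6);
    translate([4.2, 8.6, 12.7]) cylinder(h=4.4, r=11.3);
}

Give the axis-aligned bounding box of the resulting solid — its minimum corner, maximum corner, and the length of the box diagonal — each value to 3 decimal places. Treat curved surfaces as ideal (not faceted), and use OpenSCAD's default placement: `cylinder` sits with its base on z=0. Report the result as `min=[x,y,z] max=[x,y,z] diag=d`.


A = translate([4.2, 8.6, 12.7]) cylinder(h=4.4, r=11.3) → bbox [-7.1,-2.7,12.7] .. [15.5,19.9,17.1]
B = cylinder(h=2.1, r=2.6) → bbox [-2.6,-2.6,0] .. [2.6,2.6,2.1]
lo = A.lo+B.lo = [-7.1-2.6, -2.7-2.6, 12.7+0] = [-9.700,-5.300,12.700]
hi = A.hi+B.hi = [15.5+2.6, 19.9+2.6, 17.1+2.1] = [18.100,22.500,19.200]
diag = √(27.8²+27.8²+6.5²) = √1587.93 = 39.849

min=[-9.700,-5.300,12.700] max=[18.100,22.500,19.200] diag=39.849


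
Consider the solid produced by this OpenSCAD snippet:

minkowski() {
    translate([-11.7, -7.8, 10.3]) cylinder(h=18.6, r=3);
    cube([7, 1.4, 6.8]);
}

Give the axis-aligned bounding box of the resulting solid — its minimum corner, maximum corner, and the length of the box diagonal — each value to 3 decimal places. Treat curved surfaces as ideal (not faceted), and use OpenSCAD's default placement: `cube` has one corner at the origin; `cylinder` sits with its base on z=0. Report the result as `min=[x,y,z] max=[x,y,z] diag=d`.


min=[-14.700,-10.800,10.300] max=[-1.700,-3.400,35.700] diag=29.477

A = translate([-11.7, -7.8, 10.3]) cylinder(h=18.6, r=3) → bbox [-14.7,-10.8,10.3] .. [-8.7,-4.8,28.9]
B = cube([7, 1.4, 6.8]) → bbox [0,0,0] .. [7,1.4,6.8]
lo = A.lo+B.lo = [-14.7+0, -10.8+0, 10.3+0] = [-14.700,-10.800,10.300]
hi = A.hi+B.hi = [-8.7+7, -4.8+1.4, 28.9+6.8] = [-1.700,-3.400,35.700]
diag = √(13²+7.4²+25.4²) = √868.92 = 29.477


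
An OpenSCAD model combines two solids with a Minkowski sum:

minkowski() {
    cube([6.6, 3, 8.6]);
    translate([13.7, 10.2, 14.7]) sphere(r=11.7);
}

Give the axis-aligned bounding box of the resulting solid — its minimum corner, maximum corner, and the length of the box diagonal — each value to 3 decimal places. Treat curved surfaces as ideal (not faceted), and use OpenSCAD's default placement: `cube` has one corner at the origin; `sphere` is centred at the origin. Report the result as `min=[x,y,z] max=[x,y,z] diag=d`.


A = translate([13.7, 10.2, 14.7]) sphere(r=11.7) → bbox [2,-1.5,3] .. [25.4,21.9,26.4]
B = cube([6.6, 3, 8.6]) → bbox [0,0,0] .. [6.6,3,8.6]
lo = A.lo+B.lo = [2+0, -1.5+0, 3+0] = [2.000,-1.500,3.000]
hi = A.hi+B.hi = [25.4+6.6, 21.9+3, 26.4+8.6] = [32.000,24.900,35.000]
diag = √(30²+26.4²+32²) = √2620.96 = 51.195

min=[2.000,-1.500,3.000] max=[32.000,24.900,35.000] diag=51.195


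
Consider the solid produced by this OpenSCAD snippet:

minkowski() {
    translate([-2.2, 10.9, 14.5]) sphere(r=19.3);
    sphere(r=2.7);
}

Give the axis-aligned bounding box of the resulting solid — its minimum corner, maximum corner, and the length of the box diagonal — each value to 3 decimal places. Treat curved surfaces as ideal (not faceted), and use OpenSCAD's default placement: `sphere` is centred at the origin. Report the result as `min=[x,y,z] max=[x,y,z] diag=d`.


min=[-24.200,-11.100,-7.500] max=[19.800,32.900,36.500] diag=76.210

A = translate([-2.2, 10.9, 14.5]) sphere(r=19.3) → bbox [-21.5,-8.4,-4.8] .. [17.1,30.2,33.8]
B = sphere(r=2.7) → bbox [-2.7,-2.7,-2.7] .. [2.7,2.7,2.7]
lo = A.lo+B.lo = [-21.5-2.7, -8.4-2.7, -4.8-2.7] = [-24.200,-11.100,-7.500]
hi = A.hi+B.hi = [17.1+2.7, 30.2+2.7, 33.8+2.7] = [19.800,32.900,36.500]
diag = √(44²+44²+44²) = √5808 = 76.210


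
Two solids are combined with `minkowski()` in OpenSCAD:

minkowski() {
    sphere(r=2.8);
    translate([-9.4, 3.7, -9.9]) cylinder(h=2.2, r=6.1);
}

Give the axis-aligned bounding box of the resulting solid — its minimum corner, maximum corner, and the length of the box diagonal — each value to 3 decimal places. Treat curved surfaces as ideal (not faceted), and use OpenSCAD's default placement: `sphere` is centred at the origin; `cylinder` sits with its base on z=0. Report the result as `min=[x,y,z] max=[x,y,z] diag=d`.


min=[-18.300,-5.200,-12.700] max=[-0.500,12.600,-4.900] diag=26.354

A = translate([-9.4, 3.7, -9.9]) cylinder(h=2.2, r=6.1) → bbox [-15.5,-2.4,-9.9] .. [-3.3,9.8,-7.7]
B = sphere(r=2.8) → bbox [-2.8,-2.8,-2.8] .. [2.8,2.8,2.8]
lo = A.lo+B.lo = [-15.5-2.8, -2.4-2.8, -9.9-2.8] = [-18.300,-5.200,-12.700]
hi = A.hi+B.hi = [-3.3+2.8, 9.8+2.8, -7.7+2.8] = [-0.500,12.600,-4.900]
diag = √(17.8²+17.8²+7.8²) = √694.52 = 26.354


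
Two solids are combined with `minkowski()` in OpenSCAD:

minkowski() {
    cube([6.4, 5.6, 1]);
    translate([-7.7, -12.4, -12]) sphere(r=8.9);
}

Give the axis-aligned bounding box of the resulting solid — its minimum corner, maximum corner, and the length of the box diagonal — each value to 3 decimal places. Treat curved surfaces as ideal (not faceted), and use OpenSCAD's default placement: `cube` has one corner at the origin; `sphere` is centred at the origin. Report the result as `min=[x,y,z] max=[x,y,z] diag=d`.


min=[-16.600,-21.300,-20.900] max=[7.600,2.100,-2.100] diag=38.557

A = translate([-7.7, -12.4, -12]) sphere(r=8.9) → bbox [-16.6,-21.3,-20.9] .. [1.2,-3.5,-3.1]
B = cube([6.4, 5.6, 1]) → bbox [0,0,0] .. [6.4,5.6,1]
lo = A.lo+B.lo = [-16.6+0, -21.3+0, -20.9+0] = [-16.600,-21.300,-20.900]
hi = A.hi+B.hi = [1.2+6.4, -3.5+5.6, -3.1+1] = [7.600,2.100,-2.100]
diag = √(24.2²+23.4²+18.8²) = √1486.64 = 38.557


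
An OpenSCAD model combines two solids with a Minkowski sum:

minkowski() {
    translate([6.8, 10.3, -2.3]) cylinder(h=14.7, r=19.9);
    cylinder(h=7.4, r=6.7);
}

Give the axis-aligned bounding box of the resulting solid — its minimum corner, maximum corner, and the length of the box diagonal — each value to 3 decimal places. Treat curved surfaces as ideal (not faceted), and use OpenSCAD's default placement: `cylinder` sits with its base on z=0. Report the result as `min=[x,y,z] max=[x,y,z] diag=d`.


A = translate([6.8, 10.3, -2.3]) cylinder(h=14.7, r=19.9) → bbox [-13.1,-9.6,-2.3] .. [26.7,30.2,12.4]
B = cylinder(h=7.4, r=6.7) → bbox [-6.7,-6.7,0] .. [6.7,6.7,7.4]
lo = A.lo+B.lo = [-13.1-6.7, -9.6-6.7, -2.3+0] = [-19.800,-16.300,-2.300]
hi = A.hi+B.hi = [26.7+6.7, 30.2+6.7, 12.4+7.4] = [33.400,36.900,19.800]
diag = √(53.2²+53.2²+22.1²) = √6148.89 = 78.415

min=[-19.800,-16.300,-2.300] max=[33.400,36.900,19.800] diag=78.415


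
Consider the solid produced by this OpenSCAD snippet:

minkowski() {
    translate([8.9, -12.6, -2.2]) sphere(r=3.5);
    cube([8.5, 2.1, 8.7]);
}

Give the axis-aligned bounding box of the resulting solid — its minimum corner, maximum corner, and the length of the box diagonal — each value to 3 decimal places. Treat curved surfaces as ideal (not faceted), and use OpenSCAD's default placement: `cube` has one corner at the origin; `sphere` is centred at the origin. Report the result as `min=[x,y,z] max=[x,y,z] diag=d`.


A = translate([8.9, -12.6, -2.2]) sphere(r=3.5) → bbox [5.4,-16.1,-5.7] .. [12.4,-9.1,1.3]
B = cube([8.5, 2.1, 8.7]) → bbox [0,0,0] .. [8.5,2.1,8.7]
lo = A.lo+B.lo = [5.4+0, -16.1+0, -5.7+0] = [5.400,-16.100,-5.700]
hi = A.hi+B.hi = [12.4+8.5, -9.1+2.1, 1.3+8.7] = [20.900,-7.000,10.000]
diag = √(15.5²+9.1²+15.7²) = √569.55 = 23.865

min=[5.400,-16.100,-5.700] max=[20.900,-7.000,10.000] diag=23.865


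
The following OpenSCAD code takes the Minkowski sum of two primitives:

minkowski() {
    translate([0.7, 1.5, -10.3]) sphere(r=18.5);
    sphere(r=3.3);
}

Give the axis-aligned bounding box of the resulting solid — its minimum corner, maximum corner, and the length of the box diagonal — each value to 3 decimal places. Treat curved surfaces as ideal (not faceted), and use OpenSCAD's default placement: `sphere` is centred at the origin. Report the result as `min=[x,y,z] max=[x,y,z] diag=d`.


min=[-21.100,-20.300,-32.100] max=[22.500,23.300,11.500] diag=75.517

A = translate([0.7, 1.5, -10.3]) sphere(r=18.5) → bbox [-17.8,-17,-28.8] .. [19.2,20,8.2]
B = sphere(r=3.3) → bbox [-3.3,-3.3,-3.3] .. [3.3,3.3,3.3]
lo = A.lo+B.lo = [-17.8-3.3, -17-3.3, -28.8-3.3] = [-21.100,-20.300,-32.100]
hi = A.hi+B.hi = [19.2+3.3, 20+3.3, 8.2+3.3] = [22.500,23.300,11.500]
diag = √(43.6²+43.6²+43.6²) = √5702.88 = 75.517


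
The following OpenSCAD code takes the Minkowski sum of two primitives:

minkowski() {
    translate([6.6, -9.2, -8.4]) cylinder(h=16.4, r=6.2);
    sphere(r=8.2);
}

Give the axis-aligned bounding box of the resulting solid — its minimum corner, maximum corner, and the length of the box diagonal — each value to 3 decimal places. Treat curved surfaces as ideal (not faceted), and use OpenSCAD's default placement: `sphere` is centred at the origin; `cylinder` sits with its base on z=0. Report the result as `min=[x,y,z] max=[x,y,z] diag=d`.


min=[-7.800,-23.600,-16.600] max=[21.000,5.200,16.200] diag=52.295

A = translate([6.6, -9.2, -8.4]) cylinder(h=16.4, r=6.2) → bbox [0.4,-15.4,-8.4] .. [12.8,-3,8]
B = sphere(r=8.2) → bbox [-8.2,-8.2,-8.2] .. [8.2,8.2,8.2]
lo = A.lo+B.lo = [0.4-8.2, -15.4-8.2, -8.4-8.2] = [-7.800,-23.600,-16.600]
hi = A.hi+B.hi = [12.8+8.2, -3+8.2, 8+8.2] = [21.000,5.200,16.200]
diag = √(28.8²+28.8²+32.8²) = √2734.72 = 52.295


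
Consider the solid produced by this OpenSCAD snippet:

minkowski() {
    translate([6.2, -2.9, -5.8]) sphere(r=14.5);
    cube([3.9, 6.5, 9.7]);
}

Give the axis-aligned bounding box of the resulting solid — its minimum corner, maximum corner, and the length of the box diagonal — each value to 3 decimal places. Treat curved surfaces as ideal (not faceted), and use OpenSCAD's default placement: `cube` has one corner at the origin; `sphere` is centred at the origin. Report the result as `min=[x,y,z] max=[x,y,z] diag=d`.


A = translate([6.2, -2.9, -5.8]) sphere(r=14.5) → bbox [-8.3,-17.4,-20.3] .. [20.7,11.6,8.7]
B = cube([3.9, 6.5, 9.7]) → bbox [0,0,0] .. [3.9,6.5,9.7]
lo = A.lo+B.lo = [-8.3+0, -17.4+0, -20.3+0] = [-8.300,-17.400,-20.300]
hi = A.hi+B.hi = [20.7+3.9, 11.6+6.5, 8.7+9.7] = [24.600,18.100,18.400]
diag = √(32.9²+35.5²+38.7²) = √3840.35 = 61.971

min=[-8.300,-17.400,-20.300] max=[24.600,18.100,18.400] diag=61.971


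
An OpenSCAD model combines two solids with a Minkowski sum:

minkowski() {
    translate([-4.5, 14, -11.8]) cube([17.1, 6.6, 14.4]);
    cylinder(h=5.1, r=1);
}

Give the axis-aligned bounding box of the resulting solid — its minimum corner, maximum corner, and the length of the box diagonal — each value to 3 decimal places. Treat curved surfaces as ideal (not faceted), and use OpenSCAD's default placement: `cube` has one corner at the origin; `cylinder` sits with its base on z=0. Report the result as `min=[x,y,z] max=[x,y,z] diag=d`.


min=[-5.500,13.000,-11.800] max=[13.600,21.600,7.700] diag=28.619

A = translate([-4.5, 14, -11.8]) cube([17.1, 6.6, 14.4]) → bbox [-4.5,14,-11.8] .. [12.6,20.6,2.6]
B = cylinder(h=5.1, r=1) → bbox [-1,-1,0] .. [1,1,5.1]
lo = A.lo+B.lo = [-4.5-1, 14-1, -11.8+0] = [-5.500,13.000,-11.800]
hi = A.hi+B.hi = [12.6+1, 20.6+1, 2.6+5.1] = [13.600,21.600,7.700]
diag = √(19.1²+8.6²+19.5²) = √819.02 = 28.619


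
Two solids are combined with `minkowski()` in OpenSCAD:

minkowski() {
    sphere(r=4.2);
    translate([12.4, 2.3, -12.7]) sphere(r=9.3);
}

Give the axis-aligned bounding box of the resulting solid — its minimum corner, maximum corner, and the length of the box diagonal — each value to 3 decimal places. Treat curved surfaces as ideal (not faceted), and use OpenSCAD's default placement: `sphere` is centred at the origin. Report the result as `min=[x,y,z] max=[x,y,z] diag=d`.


min=[-1.100,-11.200,-26.200] max=[25.900,15.800,0.800] diag=46.765

A = translate([12.4, 2.3, -12.7]) sphere(r=9.3) → bbox [3.1,-7,-22] .. [21.7,11.6,-3.4]
B = sphere(r=4.2) → bbox [-4.2,-4.2,-4.2] .. [4.2,4.2,4.2]
lo = A.lo+B.lo = [3.1-4.2, -7-4.2, -22-4.2] = [-1.100,-11.200,-26.200]
hi = A.hi+B.hi = [21.7+4.2, 11.6+4.2, -3.4+4.2] = [25.900,15.800,0.800]
diag = √(27²+27²+27²) = √2187 = 46.765


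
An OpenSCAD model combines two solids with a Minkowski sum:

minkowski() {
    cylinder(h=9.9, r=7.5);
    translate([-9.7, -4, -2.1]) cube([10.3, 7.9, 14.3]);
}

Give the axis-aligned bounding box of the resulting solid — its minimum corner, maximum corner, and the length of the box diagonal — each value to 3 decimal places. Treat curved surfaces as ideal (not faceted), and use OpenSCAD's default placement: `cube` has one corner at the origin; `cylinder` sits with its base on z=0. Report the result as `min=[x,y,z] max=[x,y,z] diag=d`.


min=[-17.200,-11.500,-2.100] max=[8.100,11.400,22.100] diag=41.835

A = translate([-9.7, -4, -2.1]) cube([10.3, 7.9, 14.3]) → bbox [-9.7,-4,-2.1] .. [0.6,3.9,12.2]
B = cylinder(h=9.9, r=7.5) → bbox [-7.5,-7.5,0] .. [7.5,7.5,9.9]
lo = A.lo+B.lo = [-9.7-7.5, -4-7.5, -2.1+0] = [-17.200,-11.500,-2.100]
hi = A.hi+B.hi = [0.6+7.5, 3.9+7.5, 12.2+9.9] = [8.100,11.400,22.100]
diag = √(25.3²+22.9²+24.2²) = √1750.14 = 41.835


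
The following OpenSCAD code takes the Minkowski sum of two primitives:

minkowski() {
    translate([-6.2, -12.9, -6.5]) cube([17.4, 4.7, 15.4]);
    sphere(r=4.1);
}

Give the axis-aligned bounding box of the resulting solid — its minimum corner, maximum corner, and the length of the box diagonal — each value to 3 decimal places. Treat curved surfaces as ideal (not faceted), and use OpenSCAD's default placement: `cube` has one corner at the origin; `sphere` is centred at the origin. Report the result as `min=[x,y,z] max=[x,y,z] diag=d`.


A = translate([-6.2, -12.9, -6.5]) cube([17.4, 4.7, 15.4]) → bbox [-6.2,-12.9,-6.5] .. [11.2,-8.2,8.9]
B = sphere(r=4.1) → bbox [-4.1,-4.1,-4.1] .. [4.1,4.1,4.1]
lo = A.lo+B.lo = [-6.2-4.1, -12.9-4.1, -6.5-4.1] = [-10.300,-17.000,-10.600]
hi = A.hi+B.hi = [11.2+4.1, -8.2+4.1, 8.9+4.1] = [15.300,-4.100,13.000]
diag = √(25.6²+12.9²+23.6²) = √1378.73 = 37.131

min=[-10.300,-17.000,-10.600] max=[15.300,-4.100,13.000] diag=37.131


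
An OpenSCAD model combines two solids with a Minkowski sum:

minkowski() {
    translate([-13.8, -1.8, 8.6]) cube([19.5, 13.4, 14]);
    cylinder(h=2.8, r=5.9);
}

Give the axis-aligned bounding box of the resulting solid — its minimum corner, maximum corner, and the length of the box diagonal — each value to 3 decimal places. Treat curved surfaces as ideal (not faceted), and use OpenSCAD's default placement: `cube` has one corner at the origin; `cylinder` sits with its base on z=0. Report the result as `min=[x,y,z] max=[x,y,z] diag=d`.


A = translate([-13.8, -1.8, 8.6]) cube([19.5, 13.4, 14]) → bbox [-13.8,-1.8,8.6] .. [5.7,11.6,22.6]
B = cylinder(h=2.8, r=5.9) → bbox [-5.9,-5.9,0] .. [5.9,5.9,2.8]
lo = A.lo+B.lo = [-13.8-5.9, -1.8-5.9, 8.6+0] = [-19.700,-7.700,8.600]
hi = A.hi+B.hi = [5.7+5.9, 11.6+5.9, 22.6+2.8] = [11.600,17.500,25.400]
diag = √(31.3²+25.2²+16.8²) = √1896.97 = 43.554

min=[-19.700,-7.700,8.600] max=[11.600,17.500,25.400] diag=43.554


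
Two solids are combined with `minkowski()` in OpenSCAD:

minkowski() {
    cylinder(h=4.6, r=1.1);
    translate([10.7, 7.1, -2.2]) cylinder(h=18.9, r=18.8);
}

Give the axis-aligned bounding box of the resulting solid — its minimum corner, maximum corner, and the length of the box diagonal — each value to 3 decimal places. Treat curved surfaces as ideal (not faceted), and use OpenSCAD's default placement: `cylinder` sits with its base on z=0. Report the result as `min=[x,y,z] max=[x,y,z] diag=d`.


A = translate([10.7, 7.1, -2.2]) cylinder(h=18.9, r=18.8) → bbox [-8.1,-11.7,-2.2] .. [29.5,25.9,16.7]
B = cylinder(h=4.6, r=1.1) → bbox [-1.1,-1.1,0] .. [1.1,1.1,4.6]
lo = A.lo+B.lo = [-8.1-1.1, -11.7-1.1, -2.2+0] = [-9.200,-12.800,-2.200]
hi = A.hi+B.hi = [29.5+1.1, 25.9+1.1, 16.7+4.6] = [30.600,27.000,21.300]
diag = √(39.8²+39.8²+23.5²) = √3720.33 = 60.995

min=[-9.200,-12.800,-2.200] max=[30.600,27.000,21.300] diag=60.995


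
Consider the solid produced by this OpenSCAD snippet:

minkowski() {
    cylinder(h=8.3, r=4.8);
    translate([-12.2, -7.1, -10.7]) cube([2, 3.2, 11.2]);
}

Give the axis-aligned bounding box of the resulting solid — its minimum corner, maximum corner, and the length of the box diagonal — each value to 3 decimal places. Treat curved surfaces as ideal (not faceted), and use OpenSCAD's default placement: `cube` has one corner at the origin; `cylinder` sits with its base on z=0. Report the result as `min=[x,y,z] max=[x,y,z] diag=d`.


min=[-17.000,-11.900,-10.700] max=[-5.400,0.900,8.800] diag=26.051

A = translate([-12.2, -7.1, -10.7]) cube([2, 3.2, 11.2]) → bbox [-12.2,-7.1,-10.7] .. [-10.2,-3.9,0.5]
B = cylinder(h=8.3, r=4.8) → bbox [-4.8,-4.8,0] .. [4.8,4.8,8.3]
lo = A.lo+B.lo = [-12.2-4.8, -7.1-4.8, -10.7+0] = [-17.000,-11.900,-10.700]
hi = A.hi+B.hi = [-10.2+4.8, -3.9+4.8, 0.5+8.3] = [-5.400,0.900,8.800]
diag = √(11.6²+12.8²+19.5²) = √678.65 = 26.051


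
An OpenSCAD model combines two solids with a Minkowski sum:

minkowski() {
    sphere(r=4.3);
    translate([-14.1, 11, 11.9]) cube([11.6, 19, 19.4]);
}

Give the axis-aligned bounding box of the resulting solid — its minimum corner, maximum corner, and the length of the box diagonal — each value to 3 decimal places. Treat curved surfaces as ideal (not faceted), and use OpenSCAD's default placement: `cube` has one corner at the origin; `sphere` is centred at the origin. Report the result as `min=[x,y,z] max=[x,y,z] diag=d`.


min=[-18.400,6.700,7.600] max=[1.800,34.300,35.600] diag=44.202

A = translate([-14.1, 11, 11.9]) cube([11.6, 19, 19.4]) → bbox [-14.1,11,11.9] .. [-2.5,30,31.3]
B = sphere(r=4.3) → bbox [-4.3,-4.3,-4.3] .. [4.3,4.3,4.3]
lo = A.lo+B.lo = [-14.1-4.3, 11-4.3, 11.9-4.3] = [-18.400,6.700,7.600]
hi = A.hi+B.hi = [-2.5+4.3, 30+4.3, 31.3+4.3] = [1.800,34.300,35.600]
diag = √(20.2²+27.6²+28²) = √1953.8 = 44.202


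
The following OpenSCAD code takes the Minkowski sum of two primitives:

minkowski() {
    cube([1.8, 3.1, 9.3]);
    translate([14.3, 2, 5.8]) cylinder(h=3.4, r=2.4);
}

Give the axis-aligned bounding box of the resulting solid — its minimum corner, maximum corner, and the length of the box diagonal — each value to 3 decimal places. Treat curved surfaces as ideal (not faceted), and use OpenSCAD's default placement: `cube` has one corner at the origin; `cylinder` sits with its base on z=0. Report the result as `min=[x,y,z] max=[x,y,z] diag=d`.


min=[11.900,-0.400,5.800] max=[18.500,7.500,18.500] diag=16.348

A = translate([14.3, 2, 5.8]) cylinder(h=3.4, r=2.4) → bbox [11.9,-0.4,5.8] .. [16.7,4.4,9.2]
B = cube([1.8, 3.1, 9.3]) → bbox [0,0,0] .. [1.8,3.1,9.3]
lo = A.lo+B.lo = [11.9+0, -0.4+0, 5.8+0] = [11.900,-0.400,5.800]
hi = A.hi+B.hi = [16.7+1.8, 4.4+3.1, 9.2+9.3] = [18.500,7.500,18.500]
diag = √(6.6²+7.9²+12.7²) = √267.26 = 16.348


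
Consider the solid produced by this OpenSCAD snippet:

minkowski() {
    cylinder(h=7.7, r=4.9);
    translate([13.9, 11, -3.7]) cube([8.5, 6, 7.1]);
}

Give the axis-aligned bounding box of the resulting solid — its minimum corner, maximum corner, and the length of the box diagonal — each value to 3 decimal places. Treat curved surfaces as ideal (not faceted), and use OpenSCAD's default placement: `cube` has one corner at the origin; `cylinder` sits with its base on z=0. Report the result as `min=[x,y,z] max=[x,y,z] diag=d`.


min=[9.000,6.100,-3.700] max=[27.300,21.900,11.100] diag=28.347

A = translate([13.9, 11, -3.7]) cube([8.5, 6, 7.1]) → bbox [13.9,11,-3.7] .. [22.4,17,3.4]
B = cylinder(h=7.7, r=4.9) → bbox [-4.9,-4.9,0] .. [4.9,4.9,7.7]
lo = A.lo+B.lo = [13.9-4.9, 11-4.9, -3.7+0] = [9.000,6.100,-3.700]
hi = A.hi+B.hi = [22.4+4.9, 17+4.9, 3.4+7.7] = [27.300,21.900,11.100]
diag = √(18.3²+15.8²+14.8²) = √803.57 = 28.347


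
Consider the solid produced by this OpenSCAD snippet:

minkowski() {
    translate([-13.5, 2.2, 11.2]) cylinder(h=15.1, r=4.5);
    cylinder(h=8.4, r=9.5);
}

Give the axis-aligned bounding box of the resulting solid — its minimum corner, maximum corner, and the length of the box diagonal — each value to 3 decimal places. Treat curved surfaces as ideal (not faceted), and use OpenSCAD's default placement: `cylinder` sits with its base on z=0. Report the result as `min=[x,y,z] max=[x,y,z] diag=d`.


min=[-27.500,-11.800,11.200] max=[0.500,16.200,34.700] diag=46.046

A = translate([-13.5, 2.2, 11.2]) cylinder(h=15.1, r=4.5) → bbox [-18,-2.3,11.2] .. [-9,6.7,26.3]
B = cylinder(h=8.4, r=9.5) → bbox [-9.5,-9.5,0] .. [9.5,9.5,8.4]
lo = A.lo+B.lo = [-18-9.5, -2.3-9.5, 11.2+0] = [-27.500,-11.800,11.200]
hi = A.hi+B.hi = [-9+9.5, 6.7+9.5, 26.3+8.4] = [0.500,16.200,34.700]
diag = √(28²+28²+23.5²) = √2120.25 = 46.046


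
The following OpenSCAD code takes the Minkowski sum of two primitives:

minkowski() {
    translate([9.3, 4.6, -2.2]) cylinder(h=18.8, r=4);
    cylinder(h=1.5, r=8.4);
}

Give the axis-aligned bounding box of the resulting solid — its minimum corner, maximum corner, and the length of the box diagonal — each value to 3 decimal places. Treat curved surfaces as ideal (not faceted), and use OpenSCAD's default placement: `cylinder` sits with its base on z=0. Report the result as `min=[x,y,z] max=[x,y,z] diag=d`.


A = translate([9.3, 4.6, -2.2]) cylinder(h=18.8, r=4) → bbox [5.3,0.6,-2.2] .. [13.3,8.6,16.6]
B = cylinder(h=1.5, r=8.4) → bbox [-8.4,-8.4,0] .. [8.4,8.4,1.5]
lo = A.lo+B.lo = [5.3-8.4, 0.6-8.4, -2.2+0] = [-3.100,-7.800,-2.200]
hi = A.hi+B.hi = [13.3+8.4, 8.6+8.4, 16.6+1.5] = [21.700,17.000,18.100]
diag = √(24.8²+24.8²+20.3²) = √1642.17 = 40.524

min=[-3.100,-7.800,-2.200] max=[21.700,17.000,18.100] diag=40.524


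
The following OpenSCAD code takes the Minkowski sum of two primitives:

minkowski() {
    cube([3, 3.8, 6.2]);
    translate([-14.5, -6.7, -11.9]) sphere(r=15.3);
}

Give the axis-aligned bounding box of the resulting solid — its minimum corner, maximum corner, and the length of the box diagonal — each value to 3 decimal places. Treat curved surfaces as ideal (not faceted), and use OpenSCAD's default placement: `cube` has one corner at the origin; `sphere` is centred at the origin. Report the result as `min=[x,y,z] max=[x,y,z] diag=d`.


min=[-29.800,-22.000,-27.200] max=[3.800,12.400,9.600] diag=60.552

A = translate([-14.5, -6.7, -11.9]) sphere(r=15.3) → bbox [-29.8,-22,-27.2] .. [0.8,8.6,3.4]
B = cube([3, 3.8, 6.2]) → bbox [0,0,0] .. [3,3.8,6.2]
lo = A.lo+B.lo = [-29.8+0, -22+0, -27.2+0] = [-29.800,-22.000,-27.200]
hi = A.hi+B.hi = [0.8+3, 8.6+3.8, 3.4+6.2] = [3.800,12.400,9.600]
diag = √(33.6²+34.4²+36.8²) = √3666.56 = 60.552


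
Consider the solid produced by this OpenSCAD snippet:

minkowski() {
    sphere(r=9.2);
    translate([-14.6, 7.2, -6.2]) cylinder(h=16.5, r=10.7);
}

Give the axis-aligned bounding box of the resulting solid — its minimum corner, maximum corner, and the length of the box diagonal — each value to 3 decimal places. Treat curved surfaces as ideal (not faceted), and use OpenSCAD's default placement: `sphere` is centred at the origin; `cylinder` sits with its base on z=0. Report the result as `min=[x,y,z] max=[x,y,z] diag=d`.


min=[-34.500,-12.700,-15.400] max=[5.300,27.100,19.500] diag=66.228

A = translate([-14.6, 7.2, -6.2]) cylinder(h=16.5, r=10.7) → bbox [-25.3,-3.5,-6.2] .. [-3.9,17.9,10.3]
B = sphere(r=9.2) → bbox [-9.2,-9.2,-9.2] .. [9.2,9.2,9.2]
lo = A.lo+B.lo = [-25.3-9.2, -3.5-9.2, -6.2-9.2] = [-34.500,-12.700,-15.400]
hi = A.hi+B.hi = [-3.9+9.2, 17.9+9.2, 10.3+9.2] = [5.300,27.100,19.500]
diag = √(39.8²+39.8²+34.9²) = √4386.09 = 66.228


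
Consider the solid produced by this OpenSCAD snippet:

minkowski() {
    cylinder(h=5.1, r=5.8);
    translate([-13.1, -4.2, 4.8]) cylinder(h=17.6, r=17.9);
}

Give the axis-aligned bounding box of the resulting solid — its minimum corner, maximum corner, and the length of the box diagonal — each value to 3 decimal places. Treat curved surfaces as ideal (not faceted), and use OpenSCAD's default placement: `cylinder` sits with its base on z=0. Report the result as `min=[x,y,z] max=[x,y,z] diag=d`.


min=[-36.800,-27.900,4.800] max=[10.600,19.500,27.500] diag=70.773

A = translate([-13.1, -4.2, 4.8]) cylinder(h=17.6, r=17.9) → bbox [-31,-22.1,4.8] .. [4.8,13.7,22.4]
B = cylinder(h=5.1, r=5.8) → bbox [-5.8,-5.8,0] .. [5.8,5.8,5.1]
lo = A.lo+B.lo = [-31-5.8, -22.1-5.8, 4.8+0] = [-36.800,-27.900,4.800]
hi = A.hi+B.hi = [4.8+5.8, 13.7+5.8, 22.4+5.1] = [10.600,19.500,27.500]
diag = √(47.4²+47.4²+22.7²) = √5008.81 = 70.773


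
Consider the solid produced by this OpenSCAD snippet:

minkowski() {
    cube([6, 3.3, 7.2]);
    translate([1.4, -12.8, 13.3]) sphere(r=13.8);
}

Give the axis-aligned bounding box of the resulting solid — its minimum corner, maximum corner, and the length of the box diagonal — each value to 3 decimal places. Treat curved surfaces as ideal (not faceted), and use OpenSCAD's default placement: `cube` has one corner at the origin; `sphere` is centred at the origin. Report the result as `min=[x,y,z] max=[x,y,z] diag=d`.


min=[-12.400,-26.600,-0.500] max=[21.200,4.300,34.300] diag=57.400

A = translate([1.4, -12.8, 13.3]) sphere(r=13.8) → bbox [-12.4,-26.6,-0.5] .. [15.2,1,27.1]
B = cube([6, 3.3, 7.2]) → bbox [0,0,0] .. [6,3.3,7.2]
lo = A.lo+B.lo = [-12.4+0, -26.6+0, -0.5+0] = [-12.400,-26.600,-0.500]
hi = A.hi+B.hi = [15.2+6, 1+3.3, 27.1+7.2] = [21.200,4.300,34.300]
diag = √(33.6²+30.9²+34.8²) = √3294.81 = 57.400


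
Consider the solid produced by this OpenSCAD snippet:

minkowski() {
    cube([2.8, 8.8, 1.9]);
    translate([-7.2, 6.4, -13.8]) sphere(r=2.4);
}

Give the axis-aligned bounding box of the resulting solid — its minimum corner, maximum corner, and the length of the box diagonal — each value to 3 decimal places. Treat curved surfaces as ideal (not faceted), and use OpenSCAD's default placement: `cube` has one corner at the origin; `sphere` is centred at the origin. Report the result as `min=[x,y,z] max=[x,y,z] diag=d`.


min=[-9.600,4.000,-16.200] max=[-2.000,17.600,-9.500] diag=16.959

A = translate([-7.2, 6.4, -13.8]) sphere(r=2.4) → bbox [-9.6,4,-16.2] .. [-4.8,8.8,-11.4]
B = cube([2.8, 8.8, 1.9]) → bbox [0,0,0] .. [2.8,8.8,1.9]
lo = A.lo+B.lo = [-9.6+0, 4+0, -16.2+0] = [-9.600,4.000,-16.200]
hi = A.hi+B.hi = [-4.8+2.8, 8.8+8.8, -11.4+1.9] = [-2.000,17.600,-9.500]
diag = √(7.6²+13.6²+6.7²) = √287.61 = 16.959


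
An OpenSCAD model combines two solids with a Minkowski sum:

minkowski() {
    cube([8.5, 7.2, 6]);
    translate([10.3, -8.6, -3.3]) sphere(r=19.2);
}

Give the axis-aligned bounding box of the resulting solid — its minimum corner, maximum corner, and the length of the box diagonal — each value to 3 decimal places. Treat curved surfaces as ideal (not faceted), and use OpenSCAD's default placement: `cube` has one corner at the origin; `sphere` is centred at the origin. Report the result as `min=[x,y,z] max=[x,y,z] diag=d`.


A = translate([10.3, -8.6, -3.3]) sphere(r=19.2) → bbox [-8.9,-27.8,-22.5] .. [29.5,10.6,15.9]
B = cube([8.5, 7.2, 6]) → bbox [0,0,0] .. [8.5,7.2,6]
lo = A.lo+B.lo = [-8.9+0, -27.8+0, -22.5+0] = [-8.900,-27.800,-22.500]
hi = A.hi+B.hi = [29.5+8.5, 10.6+7.2, 15.9+6] = [38.000,17.800,21.900]
diag = √(46.9²+45.6²+44.4²) = √6250.33 = 79.059

min=[-8.900,-27.800,-22.500] max=[38.000,17.800,21.900] diag=79.059


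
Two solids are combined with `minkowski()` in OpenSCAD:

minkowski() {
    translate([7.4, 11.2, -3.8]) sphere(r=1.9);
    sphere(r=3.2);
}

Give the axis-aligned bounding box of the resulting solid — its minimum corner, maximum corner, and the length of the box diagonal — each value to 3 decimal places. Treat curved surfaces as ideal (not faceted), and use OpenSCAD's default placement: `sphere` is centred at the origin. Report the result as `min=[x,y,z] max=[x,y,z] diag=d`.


min=[2.300,6.100,-8.900] max=[12.500,16.300,1.300] diag=17.667

A = translate([7.4, 11.2, -3.8]) sphere(r=1.9) → bbox [5.5,9.3,-5.7] .. [9.3,13.1,-1.9]
B = sphere(r=3.2) → bbox [-3.2,-3.2,-3.2] .. [3.2,3.2,3.2]
lo = A.lo+B.lo = [5.5-3.2, 9.3-3.2, -5.7-3.2] = [2.300,6.100,-8.900]
hi = A.hi+B.hi = [9.3+3.2, 13.1+3.2, -1.9+3.2] = [12.500,16.300,1.300]
diag = √(10.2²+10.2²+10.2²) = √312.12 = 17.667


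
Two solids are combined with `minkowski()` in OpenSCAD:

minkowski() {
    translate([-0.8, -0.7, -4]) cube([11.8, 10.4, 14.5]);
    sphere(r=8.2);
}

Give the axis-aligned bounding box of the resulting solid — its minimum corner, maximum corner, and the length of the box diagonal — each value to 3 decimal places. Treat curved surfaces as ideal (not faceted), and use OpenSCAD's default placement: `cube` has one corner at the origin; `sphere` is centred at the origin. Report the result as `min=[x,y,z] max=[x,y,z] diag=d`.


min=[-9.000,-8.900,-12.200] max=[19.200,17.900,18.700] diag=49.682

A = translate([-0.8, -0.7, -4]) cube([11.8, 10.4, 14.5]) → bbox [-0.8,-0.7,-4] .. [11,9.7,10.5]
B = sphere(r=8.2) → bbox [-8.2,-8.2,-8.2] .. [8.2,8.2,8.2]
lo = A.lo+B.lo = [-0.8-8.2, -0.7-8.2, -4-8.2] = [-9.000,-8.900,-12.200]
hi = A.hi+B.hi = [11+8.2, 9.7+8.2, 10.5+8.2] = [19.200,17.900,18.700]
diag = √(28.2²+26.8²+30.9²) = √2468.29 = 49.682


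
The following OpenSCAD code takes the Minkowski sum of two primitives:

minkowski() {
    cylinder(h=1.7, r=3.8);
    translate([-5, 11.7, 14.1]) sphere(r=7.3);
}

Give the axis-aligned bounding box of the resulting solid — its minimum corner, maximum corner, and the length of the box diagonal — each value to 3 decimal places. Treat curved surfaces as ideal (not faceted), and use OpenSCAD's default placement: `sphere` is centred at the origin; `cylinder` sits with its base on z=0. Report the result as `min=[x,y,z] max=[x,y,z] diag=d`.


A = translate([-5, 11.7, 14.1]) sphere(r=7.3) → bbox [-12.3,4.4,6.8] .. [2.3,19,21.4]
B = cylinder(h=1.7, r=3.8) → bbox [-3.8,-3.8,0] .. [3.8,3.8,1.7]
lo = A.lo+B.lo = [-12.3-3.8, 4.4-3.8, 6.8+0] = [-16.100,0.600,6.800]
hi = A.hi+B.hi = [2.3+3.8, 19+3.8, 21.4+1.7] = [6.100,22.800,23.100]
diag = √(22.2²+22.2²+16.3²) = √1251.37 = 35.375

min=[-16.100,0.600,6.800] max=[6.100,22.800,23.100] diag=35.375


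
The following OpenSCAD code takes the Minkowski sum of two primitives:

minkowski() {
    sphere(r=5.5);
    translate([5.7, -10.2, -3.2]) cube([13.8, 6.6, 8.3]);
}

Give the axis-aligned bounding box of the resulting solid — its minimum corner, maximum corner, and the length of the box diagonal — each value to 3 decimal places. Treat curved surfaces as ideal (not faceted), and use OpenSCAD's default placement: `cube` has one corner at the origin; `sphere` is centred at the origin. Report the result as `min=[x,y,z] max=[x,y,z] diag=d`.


A = translate([5.7, -10.2, -3.2]) cube([13.8, 6.6, 8.3]) → bbox [5.7,-10.2,-3.2] .. [19.5,-3.6,5.1]
B = sphere(r=5.5) → bbox [-5.5,-5.5,-5.5] .. [5.5,5.5,5.5]
lo = A.lo+B.lo = [5.7-5.5, -10.2-5.5, -3.2-5.5] = [0.200,-15.700,-8.700]
hi = A.hi+B.hi = [19.5+5.5, -3.6+5.5, 5.1+5.5] = [25.000,1.900,10.600]
diag = √(24.8²+17.6²+19.3²) = √1297.29 = 36.018

min=[0.200,-15.700,-8.700] max=[25.000,1.900,10.600] diag=36.018


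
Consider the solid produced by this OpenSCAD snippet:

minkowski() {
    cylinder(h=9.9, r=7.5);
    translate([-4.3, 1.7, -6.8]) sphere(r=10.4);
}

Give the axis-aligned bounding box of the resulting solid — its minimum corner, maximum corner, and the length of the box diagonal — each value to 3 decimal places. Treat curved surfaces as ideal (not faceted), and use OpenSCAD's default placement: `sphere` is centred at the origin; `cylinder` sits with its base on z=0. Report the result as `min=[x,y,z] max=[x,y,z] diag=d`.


min=[-22.200,-16.200,-17.200] max=[13.600,19.600,13.500] diag=59.210

A = translate([-4.3, 1.7, -6.8]) sphere(r=10.4) → bbox [-14.7,-8.7,-17.2] .. [6.1,12.1,3.6]
B = cylinder(h=9.9, r=7.5) → bbox [-7.5,-7.5,0] .. [7.5,7.5,9.9]
lo = A.lo+B.lo = [-14.7-7.5, -8.7-7.5, -17.2+0] = [-22.200,-16.200,-17.200]
hi = A.hi+B.hi = [6.1+7.5, 12.1+7.5, 3.6+9.9] = [13.600,19.600,13.500]
diag = √(35.8²+35.8²+30.7²) = √3505.77 = 59.210


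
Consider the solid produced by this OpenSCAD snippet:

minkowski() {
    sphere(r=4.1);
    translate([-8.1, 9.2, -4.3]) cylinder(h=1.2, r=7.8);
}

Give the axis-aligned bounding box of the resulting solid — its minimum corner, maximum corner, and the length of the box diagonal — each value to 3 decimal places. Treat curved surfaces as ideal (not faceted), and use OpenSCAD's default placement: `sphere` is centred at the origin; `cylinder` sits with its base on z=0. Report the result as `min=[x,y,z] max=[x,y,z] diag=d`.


A = translate([-8.1, 9.2, -4.3]) cylinder(h=1.2, r=7.8) → bbox [-15.9,1.4,-4.3] .. [-0.3,17,-3.1]
B = sphere(r=4.1) → bbox [-4.1,-4.1,-4.1] .. [4.1,4.1,4.1]
lo = A.lo+B.lo = [-15.9-4.1, 1.4-4.1, -4.3-4.1] = [-20.000,-2.700,-8.400]
hi = A.hi+B.hi = [-0.3+4.1, 17+4.1, -3.1+4.1] = [3.800,21.100,1.000]
diag = √(23.8²+23.8²+9.4²) = √1221.24 = 34.946

min=[-20.000,-2.700,-8.400] max=[3.800,21.100,1.000] diag=34.946


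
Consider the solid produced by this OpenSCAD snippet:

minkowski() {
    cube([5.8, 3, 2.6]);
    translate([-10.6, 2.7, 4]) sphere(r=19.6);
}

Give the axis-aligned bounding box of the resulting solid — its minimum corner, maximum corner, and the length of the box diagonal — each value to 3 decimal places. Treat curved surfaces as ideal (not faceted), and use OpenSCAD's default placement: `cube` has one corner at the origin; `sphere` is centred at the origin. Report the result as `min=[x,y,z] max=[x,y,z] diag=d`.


A = translate([-10.6, 2.7, 4]) sphere(r=19.6) → bbox [-30.2,-16.9,-15.6] .. [9,22.3,23.6]
B = cube([5.8, 3, 2.6]) → bbox [0,0,0] .. [5.8,3,2.6]
lo = A.lo+B.lo = [-30.2+0, -16.9+0, -15.6+0] = [-30.200,-16.900,-15.600]
hi = A.hi+B.hi = [9+5.8, 22.3+3, 23.6+2.6] = [14.800,25.300,26.200]
diag = √(45²+42.2²+41.8²) = √5553.08 = 74.519

min=[-30.200,-16.900,-15.600] max=[14.800,25.300,26.200] diag=74.519
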